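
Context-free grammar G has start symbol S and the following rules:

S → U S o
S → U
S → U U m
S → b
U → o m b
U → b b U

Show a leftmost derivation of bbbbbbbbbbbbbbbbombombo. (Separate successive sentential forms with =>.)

S => USo   [S → U S o]
USo => bbUSo   [U → b b U]
bbUSo => bbbbUSo   [U → b b U]
bbbbUSo => bbbbbbUSo   [U → b b U]
bbbbbbUSo => bbbbbbbbUSo   [U → b b U]
bbbbbbbbUSo => bbbbbbbbbbUSo   [U → b b U]
bbbbbbbbbbUSo => bbbbbbbbbbbbUSo   [U → b b U]
bbbbbbbbbbbbUSo => bbbbbbbbbbbbbbUSo   [U → b b U]
bbbbbbbbbbbbbbUSo => bbbbbbbbbbbbbbbbUSo   [U → b b U]
bbbbbbbbbbbbbbbbUSo => bbbbbbbbbbbbbbbbombSo   [U → o m b]
bbbbbbbbbbbbbbbbombSo => bbbbbbbbbbbbbbbbombUo   [S → U]
bbbbbbbbbbbbbbbbombUo => bbbbbbbbbbbbbbbbombombo   [U → o m b]

S=>USo=>bbUSo=>bbbbUSo=>bbbbbbUSo=>bbbbbbbbUSo=>bbbbbbbbbbUSo=>bbbbbbbbbbbbUSo=>bbbbbbbbbbbbbbUSo=>bbbbbbbbbbbbbbbbUSo=>bbbbbbbbbbbbbbbbombSo=>bbbbbbbbbbbbbbbbombUo=>bbbbbbbbbbbbbbbbombombo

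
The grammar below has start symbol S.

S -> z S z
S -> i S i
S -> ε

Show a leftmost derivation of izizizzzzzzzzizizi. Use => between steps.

S => iSi   [S -> i S i]
iSi => izSzi   [S -> z S z]
izSzi => iziSizi   [S -> i S i]
iziSizi => izizSzizi   [S -> z S z]
izizSzizi => iziziSizizi   [S -> i S i]
iziziSizizi => izizizSzizizi   [S -> z S z]
izizizSzizizi => izizizzSzzizizi   [S -> z S z]
izizizzSzzizizi => izizizzzSzzzizizi   [S -> z S z]
izizizzzSzzzizizi => izizizzzzSzzzzizizi   [S -> z S z]
izizizzzzSzzzzizizi => izizizzzzzzzzizizi   [S -> ε]

S=>iSi=>izSzi=>iziSizi=>izizSzizi=>iziziSizizi=>izizizSzizizi=>izizizzSzzizizi=>izizizzzSzzzizizi=>izizizzzzSzzzzizizi=>izizizzzzzzzzizizi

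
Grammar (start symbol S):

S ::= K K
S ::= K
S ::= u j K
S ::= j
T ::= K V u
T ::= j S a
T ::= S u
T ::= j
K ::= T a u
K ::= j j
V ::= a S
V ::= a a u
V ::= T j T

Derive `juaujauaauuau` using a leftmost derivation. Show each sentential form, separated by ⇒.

S ⇒ KK   [S ::= K K]
KK ⇒ TauK   [K ::= T a u]
TauK ⇒ SuauK   [T ::= S u]
SuauK ⇒ juauK   [S ::= j]
juauK ⇒ juauTau   [K ::= T a u]
juauTau ⇒ juauKVuau   [T ::= K V u]
juauKVuau ⇒ juauTauVuau   [K ::= T a u]
juauTauVuau ⇒ juaujauVuau   [T ::= j]
juaujauVuau ⇒ juaujauaauuau   [V ::= a a u]

S ⇒ KK ⇒ TauK ⇒ SuauK ⇒ juauK ⇒ juauTau ⇒ juauKVuau ⇒ juauTauVuau ⇒ juaujauVuau ⇒ juaujauaauuau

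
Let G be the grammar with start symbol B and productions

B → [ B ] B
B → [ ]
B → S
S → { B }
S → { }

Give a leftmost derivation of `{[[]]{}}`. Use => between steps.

B => S => {B} => {[B]B} => {[[]]B} => {[[]]S} => {[[]]{}}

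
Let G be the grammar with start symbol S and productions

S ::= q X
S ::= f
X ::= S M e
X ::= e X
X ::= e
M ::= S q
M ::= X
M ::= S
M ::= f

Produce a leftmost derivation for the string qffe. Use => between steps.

S => qX => qSMe => qfMe => qfSe => qffe

S => qX   [S ::= q X]
qX => qSMe   [X ::= S M e]
qSMe => qfMe   [S ::= f]
qfMe => qfSe   [M ::= S]
qfSe => qffe   [S ::= f]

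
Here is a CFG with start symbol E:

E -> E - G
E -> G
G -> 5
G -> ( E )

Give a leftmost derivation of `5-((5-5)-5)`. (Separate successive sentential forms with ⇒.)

E ⇒ E-G ⇒ G-G ⇒ 5-G ⇒ 5-(E) ⇒ 5-(E-G) ⇒ 5-(G-G) ⇒ 5-((E)-G) ⇒ 5-((E-G)-G) ⇒ 5-((G-G)-G) ⇒ 5-((5-G)-G) ⇒ 5-((5-5)-G) ⇒ 5-((5-5)-5)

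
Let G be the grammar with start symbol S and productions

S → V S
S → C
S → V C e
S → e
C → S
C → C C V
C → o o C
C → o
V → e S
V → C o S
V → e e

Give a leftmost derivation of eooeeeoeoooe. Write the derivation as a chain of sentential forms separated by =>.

S => VCe => eSCe => eVSCe => eCoSSCe => eooSSCe => eooeSCe => eooeVCeCe => eooeeSCeCe => eooeeeCeCe => eooeeeoeCe => eooeeeoeooCe => eooeeeoeoooe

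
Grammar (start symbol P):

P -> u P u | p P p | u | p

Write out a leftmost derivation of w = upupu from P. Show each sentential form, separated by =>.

P => uPu => upPpu => upupu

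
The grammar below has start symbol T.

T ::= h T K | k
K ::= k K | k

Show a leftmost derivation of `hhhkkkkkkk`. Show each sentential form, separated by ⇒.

T ⇒ hTK   [T ::= h T K]
hTK ⇒ hhTKK   [T ::= h T K]
hhTKK ⇒ hhhTKKK   [T ::= h T K]
hhhTKKK ⇒ hhhkKKK   [T ::= k]
hhhkKKK ⇒ hhhkkKK   [K ::= k]
hhhkkKK ⇒ hhhkkkKK   [K ::= k K]
hhhkkkKK ⇒ hhhkkkkKK   [K ::= k K]
hhhkkkkKK ⇒ hhhkkkkkK   [K ::= k]
hhhkkkkkK ⇒ hhhkkkkkkK   [K ::= k K]
hhhkkkkkkK ⇒ hhhkkkkkkk   [K ::= k]

T ⇒ hTK ⇒ hhTKK ⇒ hhhTKKK ⇒ hhhkKKK ⇒ hhhkkKK ⇒ hhhkkkKK ⇒ hhhkkkkKK ⇒ hhhkkkkkK ⇒ hhhkkkkkkK ⇒ hhhkkkkkkk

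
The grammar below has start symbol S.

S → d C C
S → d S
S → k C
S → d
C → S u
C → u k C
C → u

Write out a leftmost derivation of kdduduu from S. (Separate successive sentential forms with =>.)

S=>kC=>kSu=>kdCCu=>kdSuCu=>kdduCu=>kdduSuu=>kdduduu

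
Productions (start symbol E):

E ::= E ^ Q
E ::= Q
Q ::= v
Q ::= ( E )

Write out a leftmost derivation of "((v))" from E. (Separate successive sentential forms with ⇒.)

E ⇒ Q ⇒ (E) ⇒ (Q) ⇒ ((E)) ⇒ ((Q)) ⇒ ((v))

E ⇒ Q   [E ::= Q]
Q ⇒ (E)   [Q ::= ( E )]
(E) ⇒ (Q)   [E ::= Q]
(Q) ⇒ ((E))   [Q ::= ( E )]
((E)) ⇒ ((Q))   [E ::= Q]
((Q)) ⇒ ((v))   [Q ::= v]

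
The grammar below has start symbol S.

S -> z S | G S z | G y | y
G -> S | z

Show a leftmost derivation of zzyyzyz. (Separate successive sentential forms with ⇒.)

S⇒zS⇒zGSz⇒zSSz⇒zGSzSz⇒zSSzSz⇒zzSSzSz⇒zzySzSz⇒zzyyzSz⇒zzyyzyz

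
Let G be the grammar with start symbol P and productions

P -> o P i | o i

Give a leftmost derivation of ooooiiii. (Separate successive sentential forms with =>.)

P=>oPi=>ooPii=>oooPiii=>ooooiiii

P => oPi   [P -> o P i]
oPi => ooPii   [P -> o P i]
ooPii => oooPiii   [P -> o P i]
oooPiii => ooooiiii   [P -> o i]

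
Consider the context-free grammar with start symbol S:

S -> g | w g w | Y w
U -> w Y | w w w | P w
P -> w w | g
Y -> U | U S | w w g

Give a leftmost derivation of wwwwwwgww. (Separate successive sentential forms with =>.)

S => Yw   [S -> Y w]
Yw => USw   [Y -> U S]
USw => wwwSw   [U -> w w w]
wwwSw => wwwYww   [S -> Y w]
wwwYww => wwwUSww   [Y -> U S]
wwwUSww => wwwwwwSww   [U -> w w w]
wwwwwwSww => wwwwwwgww   [S -> g]

S => Yw => USw => wwwSw => wwwYww => wwwUSww => wwwwwwSww => wwwwwwgww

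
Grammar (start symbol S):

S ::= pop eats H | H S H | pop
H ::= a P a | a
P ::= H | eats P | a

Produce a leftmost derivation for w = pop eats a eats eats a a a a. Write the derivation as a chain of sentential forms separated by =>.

S => pop eats H   [S ::= pop eats H]
pop eats H => pop eats a P a   [H ::= a P a]
pop eats a P a => pop eats a eats P a   [P ::= eats P]
pop eats a eats P a => pop eats a eats eats P a   [P ::= eats P]
pop eats a eats eats P a => pop eats a eats eats H a   [P ::= H]
pop eats a eats eats H a => pop eats a eats eats a P a a   [H ::= a P a]
pop eats a eats eats a P a a => pop eats a eats eats a H a a   [P ::= H]
pop eats a eats eats a H a a => pop eats a eats eats a a a a   [H ::= a]

S => pop eats H => pop eats a P a => pop eats a eats P a => pop eats a eats eats P a => pop eats a eats eats H a => pop eats a eats eats a P a a => pop eats a eats eats a H a a => pop eats a eats eats a a a a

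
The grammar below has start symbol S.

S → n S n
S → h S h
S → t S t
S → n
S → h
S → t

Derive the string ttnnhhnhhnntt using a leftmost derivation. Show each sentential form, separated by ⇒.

S ⇒ tSt ⇒ ttStt ⇒ ttnSntt ⇒ ttnnSnntt ⇒ ttnnhShnntt ⇒ ttnnhhShhnntt ⇒ ttnnhhnhhnntt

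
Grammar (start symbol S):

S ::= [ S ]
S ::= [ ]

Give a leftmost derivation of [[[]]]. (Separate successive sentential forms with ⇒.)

S ⇒ [S] ⇒ [[S]] ⇒ [[[]]]

S ⇒ [S]   [S ::= [ S ]]
[S] ⇒ [[S]]   [S ::= [ S ]]
[[S]] ⇒ [[[]]]   [S ::= [ ]]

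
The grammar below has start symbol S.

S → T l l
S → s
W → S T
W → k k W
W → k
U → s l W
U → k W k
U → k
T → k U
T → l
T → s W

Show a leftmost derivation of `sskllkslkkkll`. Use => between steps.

S=>Tll=>sWll=>sSTll=>sTllTll=>ssWllTll=>sskllTll=>sskllkUll=>sskllkslWll=>sskllkslkkWll=>sskllkslkkkll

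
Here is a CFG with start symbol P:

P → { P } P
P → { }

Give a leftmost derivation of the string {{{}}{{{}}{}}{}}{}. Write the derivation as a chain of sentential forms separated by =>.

P => {P}P   [P → { P } P]
{P}P => {{P}P}P   [P → { P } P]
{{P}P}P => {{{}}P}P   [P → { }]
{{{}}P}P => {{{}}{P}P}P   [P → { P } P]
{{{}}{P}P}P => {{{}}{{P}P}P}P   [P → { P } P]
{{{}}{{P}P}P}P => {{{}}{{{}}P}P}P   [P → { }]
{{{}}{{{}}P}P}P => {{{}}{{{}}{}}P}P   [P → { }]
{{{}}{{{}}{}}P}P => {{{}}{{{}}{}}{}}P   [P → { }]
{{{}}{{{}}{}}{}}P => {{{}}{{{}}{}}{}}{}   [P → { }]

P=>{P}P=>{{P}P}P=>{{{}}P}P=>{{{}}{P}P}P=>{{{}}{{P}P}P}P=>{{{}}{{{}}P}P}P=>{{{}}{{{}}{}}P}P=>{{{}}{{{}}{}}{}}P=>{{{}}{{{}}{}}{}}{}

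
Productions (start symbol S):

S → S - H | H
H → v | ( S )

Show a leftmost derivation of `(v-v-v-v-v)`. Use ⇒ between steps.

S ⇒ H   [S → H]
H ⇒ (S)   [H → ( S )]
(S) ⇒ (S-H)   [S → S - H]
(S-H) ⇒ (S-H-H)   [S → S - H]
(S-H-H) ⇒ (S-H-H-H)   [S → S - H]
(S-H-H-H) ⇒ (S-H-H-H-H)   [S → S - H]
(S-H-H-H-H) ⇒ (H-H-H-H-H)   [S → H]
(H-H-H-H-H) ⇒ (v-H-H-H-H)   [H → v]
(v-H-H-H-H) ⇒ (v-v-H-H-H)   [H → v]
(v-v-H-H-H) ⇒ (v-v-v-H-H)   [H → v]
(v-v-v-H-H) ⇒ (v-v-v-v-H)   [H → v]
(v-v-v-v-H) ⇒ (v-v-v-v-v)   [H → v]

S⇒H⇒(S)⇒(S-H)⇒(S-H-H)⇒(S-H-H-H)⇒(S-H-H-H-H)⇒(H-H-H-H-H)⇒(v-H-H-H-H)⇒(v-v-H-H-H)⇒(v-v-v-H-H)⇒(v-v-v-v-H)⇒(v-v-v-v-v)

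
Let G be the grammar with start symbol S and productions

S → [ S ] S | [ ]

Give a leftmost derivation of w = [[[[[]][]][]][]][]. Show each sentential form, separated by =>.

S=>[S]S=>[[S]S]S=>[[[S]S]S]S=>[[[[S]S]S]S]S=>[[[[[]]S]S]S]S=>[[[[[]][]]S]S]S=>[[[[[]][]][]]S]S=>[[[[[]][]][]][]]S=>[[[[[]][]][]][]][]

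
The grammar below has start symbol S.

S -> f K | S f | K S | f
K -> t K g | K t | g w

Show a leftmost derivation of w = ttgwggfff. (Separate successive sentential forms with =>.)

S => KS => tKgS => ttKggS => ttgwggS => ttgwggSf => ttgwggSff => ttgwggfff

S => KS   [S -> K S]
KS => tKgS   [K -> t K g]
tKgS => ttKggS   [K -> t K g]
ttKggS => ttgwggS   [K -> g w]
ttgwggS => ttgwggSf   [S -> S f]
ttgwggSf => ttgwggSff   [S -> S f]
ttgwggSff => ttgwggfff   [S -> f]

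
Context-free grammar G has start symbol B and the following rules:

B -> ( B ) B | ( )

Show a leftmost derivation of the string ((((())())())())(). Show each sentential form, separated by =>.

B=>(B)B=>((B)B)B=>(((B)B)B)B=>((((B)B)B)B)B=>((((())B)B)B)B=>((((())())B)B)B=>((((())())())B)B=>((((())())())())B=>((((())())())())()

B => (B)B   [B -> ( B ) B]
(B)B => ((B)B)B   [B -> ( B ) B]
((B)B)B => (((B)B)B)B   [B -> ( B ) B]
(((B)B)B)B => ((((B)B)B)B)B   [B -> ( B ) B]
((((B)B)B)B)B => ((((())B)B)B)B   [B -> ( )]
((((())B)B)B)B => ((((())())B)B)B   [B -> ( )]
((((())())B)B)B => ((((())())())B)B   [B -> ( )]
((((())())())B)B => ((((())())())())B   [B -> ( )]
((((())())())())B => ((((())())())())()   [B -> ( )]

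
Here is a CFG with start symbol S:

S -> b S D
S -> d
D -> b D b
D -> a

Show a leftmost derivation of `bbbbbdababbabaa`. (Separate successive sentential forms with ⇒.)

S ⇒ bSD   [S -> b S D]
bSD ⇒ bbSDD   [S -> b S D]
bbSDD ⇒ bbbSDDD   [S -> b S D]
bbbSDDD ⇒ bbbbSDDDD   [S -> b S D]
bbbbSDDDD ⇒ bbbbbSDDDDD   [S -> b S D]
bbbbbSDDDDD ⇒ bbbbbdDDDDD   [S -> d]
bbbbbdDDDDD ⇒ bbbbbdaDDDD   [D -> a]
bbbbbdaDDDD ⇒ bbbbbdabDbDDD   [D -> b D b]
bbbbbdabDbDDD ⇒ bbbbbdababDDD   [D -> a]
bbbbbdababDDD ⇒ bbbbbdababbDbDD   [D -> b D b]
bbbbbdababbDbDD ⇒ bbbbbdababbabDD   [D -> a]
bbbbbdababbabDD ⇒ bbbbbdababbabaD   [D -> a]
bbbbbdababbabaD ⇒ bbbbbdababbabaa   [D -> a]

S ⇒ bSD ⇒ bbSDD ⇒ bbbSDDD ⇒ bbbbSDDDD ⇒ bbbbbSDDDDD ⇒ bbbbbdDDDDD ⇒ bbbbbdaDDDD ⇒ bbbbbdabDbDDD ⇒ bbbbbdababDDD ⇒ bbbbbdababbDbDD ⇒ bbbbbdababbabDD ⇒ bbbbbdababbabaD ⇒ bbbbbdababbabaa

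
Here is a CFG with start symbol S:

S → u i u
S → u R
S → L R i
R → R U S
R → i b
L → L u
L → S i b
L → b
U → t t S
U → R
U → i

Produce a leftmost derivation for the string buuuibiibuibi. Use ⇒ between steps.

S ⇒ LRi   [S → L R i]
LRi ⇒ LuRi   [L → L u]
LuRi ⇒ SibuRi   [L → S i b]
SibuRi ⇒ LRiibuRi   [S → L R i]
LRiibuRi ⇒ LuRiibuRi   [L → L u]
LuRiibuRi ⇒ LuuRiibuRi   [L → L u]
LuuRiibuRi ⇒ LuuuRiibuRi   [L → L u]
LuuuRiibuRi ⇒ buuuRiibuRi   [L → b]
buuuRiibuRi ⇒ buuuibiibuRi   [R → i b]
buuuibiibuRi ⇒ buuuibiibuibi   [R → i b]

S ⇒ LRi ⇒ LuRi ⇒ SibuRi ⇒ LRiibuRi ⇒ LuRiibuRi ⇒ LuuRiibuRi ⇒ LuuuRiibuRi ⇒ buuuRiibuRi ⇒ buuuibiibuRi ⇒ buuuibiibuibi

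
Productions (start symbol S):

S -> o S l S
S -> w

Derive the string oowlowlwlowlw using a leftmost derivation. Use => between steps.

S => oSlS => ooSlSlS => oowlSlS => oowloSlSlS => oowlowlSlS => oowlowlwlS => oowlowlwloSlS => oowlowlwlowlS => oowlowlwlowlw

S => oSlS   [S -> o S l S]
oSlS => ooSlSlS   [S -> o S l S]
ooSlSlS => oowlSlS   [S -> w]
oowlSlS => oowloSlSlS   [S -> o S l S]
oowloSlSlS => oowlowlSlS   [S -> w]
oowlowlSlS => oowlowlwlS   [S -> w]
oowlowlwlS => oowlowlwloSlS   [S -> o S l S]
oowlowlwloSlS => oowlowlwlowlS   [S -> w]
oowlowlwlowlS => oowlowlwlowlw   [S -> w]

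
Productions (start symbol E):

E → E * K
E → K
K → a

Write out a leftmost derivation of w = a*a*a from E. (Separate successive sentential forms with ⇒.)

E ⇒ E*K ⇒ E*K*K ⇒ K*K*K ⇒ a*K*K ⇒ a*a*K ⇒ a*a*a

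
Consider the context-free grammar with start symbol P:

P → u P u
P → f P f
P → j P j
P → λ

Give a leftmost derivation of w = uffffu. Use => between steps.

P => uPu => ufPfu => uffPffu => uffffu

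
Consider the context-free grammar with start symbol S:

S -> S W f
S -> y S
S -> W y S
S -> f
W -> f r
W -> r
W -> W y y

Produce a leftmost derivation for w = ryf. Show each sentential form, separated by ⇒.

S ⇒ WyS ⇒ ryS ⇒ ryf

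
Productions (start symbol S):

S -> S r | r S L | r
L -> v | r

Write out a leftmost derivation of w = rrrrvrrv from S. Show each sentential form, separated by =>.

S => rSL   [S -> r S L]
rSL => rSrL   [S -> S r]
rSrL => rrSLrL   [S -> r S L]
rrSLrL => rrrSLLrL   [S -> r S L]
rrrSLLrL => rrrrLLrL   [S -> r]
rrrrLLrL => rrrrvLrL   [L -> v]
rrrrvLrL => rrrrvrrL   [L -> r]
rrrrvrrL => rrrrvrrv   [L -> v]

S => rSL => rSrL => rrSLrL => rrrSLLrL => rrrrLLrL => rrrrvLrL => rrrrvrrL => rrrrvrrv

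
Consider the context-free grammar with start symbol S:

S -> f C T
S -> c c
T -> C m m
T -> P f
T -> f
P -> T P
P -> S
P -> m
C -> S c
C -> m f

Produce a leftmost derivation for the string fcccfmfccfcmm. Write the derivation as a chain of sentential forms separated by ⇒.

S ⇒ fCT ⇒ fScT ⇒ fcccT ⇒ fcccCmm ⇒ fcccScmm ⇒ fcccfCTcmm ⇒ fcccfmfTcmm ⇒ fcccfmfPfcmm ⇒ fcccfmfSfcmm ⇒ fcccfmfccfcmm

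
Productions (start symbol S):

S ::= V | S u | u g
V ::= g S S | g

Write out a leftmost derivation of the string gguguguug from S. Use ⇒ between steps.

S ⇒ V ⇒ gSS ⇒ gVS ⇒ ggSSS ⇒ ggugSS ⇒ ggugSuS ⇒ gguguguS ⇒ gguguguug

S ⇒ V   [S ::= V]
V ⇒ gSS   [V ::= g S S]
gSS ⇒ gVS   [S ::= V]
gVS ⇒ ggSSS   [V ::= g S S]
ggSSS ⇒ ggugSS   [S ::= u g]
ggugSS ⇒ ggugSuS   [S ::= S u]
ggugSuS ⇒ gguguguS   [S ::= u g]
gguguguS ⇒ gguguguug   [S ::= u g]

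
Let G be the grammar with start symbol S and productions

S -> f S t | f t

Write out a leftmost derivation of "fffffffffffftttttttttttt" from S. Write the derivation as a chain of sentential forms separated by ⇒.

S ⇒ fSt   [S -> f S t]
fSt ⇒ ffStt   [S -> f S t]
ffStt ⇒ fffSttt   [S -> f S t]
fffSttt ⇒ ffffStttt   [S -> f S t]
ffffStttt ⇒ fffffSttttt   [S -> f S t]
fffffSttttt ⇒ ffffffStttttt   [S -> f S t]
ffffffStttttt ⇒ fffffffSttttttt   [S -> f S t]
fffffffSttttttt ⇒ ffffffffStttttttt   [S -> f S t]
ffffffffStttttttt ⇒ fffffffffSttttttttt   [S -> f S t]
fffffffffSttttttttt ⇒ ffffffffffStttttttttt   [S -> f S t]
ffffffffffStttttttttt ⇒ fffffffffffSttttttttttt   [S -> f S t]
fffffffffffSttttttttttt ⇒ fffffffffffftttttttttttt   [S -> f t]

S ⇒ fSt ⇒ ffStt ⇒ fffSttt ⇒ ffffStttt ⇒ fffffSttttt ⇒ ffffffStttttt ⇒ fffffffSttttttt ⇒ ffffffffStttttttt ⇒ fffffffffSttttttttt ⇒ ffffffffffStttttttttt ⇒ fffffffffffSttttttttttt ⇒ fffffffffffftttttttttttt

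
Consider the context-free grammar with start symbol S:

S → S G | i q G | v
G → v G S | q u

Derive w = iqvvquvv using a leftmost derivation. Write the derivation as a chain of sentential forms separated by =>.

S => iqG => iqvGS => iqvvGSS => iqvvquSS => iqvvquvS => iqvvquvv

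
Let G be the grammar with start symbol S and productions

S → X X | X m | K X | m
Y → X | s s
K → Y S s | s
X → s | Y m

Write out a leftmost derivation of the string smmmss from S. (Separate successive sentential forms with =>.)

S => KX => YSsX => XSsX => YmSsX => XmSsX => YmmSsX => XmmSsX => smmSsX => smmmsX => smmmss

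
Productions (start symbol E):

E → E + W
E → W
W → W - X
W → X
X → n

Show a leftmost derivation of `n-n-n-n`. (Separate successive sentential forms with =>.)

E => W   [E → W]
W => W-X   [W → W - X]
W-X => W-X-X   [W → W - X]
W-X-X => W-X-X-X   [W → W - X]
W-X-X-X => X-X-X-X   [W → X]
X-X-X-X => n-X-X-X   [X → n]
n-X-X-X => n-n-X-X   [X → n]
n-n-X-X => n-n-n-X   [X → n]
n-n-n-X => n-n-n-n   [X → n]

E => W => W-X => W-X-X => W-X-X-X => X-X-X-X => n-X-X-X => n-n-X-X => n-n-n-X => n-n-n-n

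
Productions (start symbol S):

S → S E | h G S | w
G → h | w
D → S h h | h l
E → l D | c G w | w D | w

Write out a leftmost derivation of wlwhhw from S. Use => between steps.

S => SE => SEE => wEE => wlDE => wlShhE => wlwhhE => wlwhhw

S => SE   [S → S E]
SE => SEE   [S → S E]
SEE => wEE   [S → w]
wEE => wlDE   [E → l D]
wlDE => wlShhE   [D → S h h]
wlShhE => wlwhhE   [S → w]
wlwhhE => wlwhhw   [E → w]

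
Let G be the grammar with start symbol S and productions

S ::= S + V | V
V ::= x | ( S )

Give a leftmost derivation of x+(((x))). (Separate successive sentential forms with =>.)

S=>S+V=>V+V=>x+V=>x+(S)=>x+(V)=>x+((S))=>x+((V))=>x+(((S)))=>x+(((V)))=>x+(((x)))

S => S+V   [S ::= S + V]
S+V => V+V   [S ::= V]
V+V => x+V   [V ::= x]
x+V => x+(S)   [V ::= ( S )]
x+(S) => x+(V)   [S ::= V]
x+(V) => x+((S))   [V ::= ( S )]
x+((S)) => x+((V))   [S ::= V]
x+((V)) => x+(((S)))   [V ::= ( S )]
x+(((S))) => x+(((V)))   [S ::= V]
x+(((V))) => x+(((x)))   [V ::= x]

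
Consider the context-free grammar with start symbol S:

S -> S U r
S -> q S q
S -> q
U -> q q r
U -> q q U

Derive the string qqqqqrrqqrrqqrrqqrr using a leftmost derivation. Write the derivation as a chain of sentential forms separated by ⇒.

S⇒SUr⇒SUrUr⇒SUrUrUr⇒SUrUrUrUr⇒qSqUrUrUrUr⇒qqqUrUrUrUr⇒qqqqqrrUrUrUr⇒qqqqqrrqqrrUrUr⇒qqqqqrrqqrrqqrrUr⇒qqqqqrrqqrrqqrrqqrr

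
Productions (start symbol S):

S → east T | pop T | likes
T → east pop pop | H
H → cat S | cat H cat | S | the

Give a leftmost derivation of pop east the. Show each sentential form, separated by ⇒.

S ⇒ pop T ⇒ pop H ⇒ pop S ⇒ pop east T ⇒ pop east H ⇒ pop east the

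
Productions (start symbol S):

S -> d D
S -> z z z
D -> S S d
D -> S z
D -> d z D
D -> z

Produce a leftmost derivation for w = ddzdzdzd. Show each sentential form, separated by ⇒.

S ⇒ dD ⇒ ddzD ⇒ ddzSSd ⇒ ddzdDSd ⇒ ddzdzSd ⇒ ddzdzdDd ⇒ ddzdzdzd

S ⇒ dD   [S -> d D]
dD ⇒ ddzD   [D -> d z D]
ddzD ⇒ ddzSSd   [D -> S S d]
ddzSSd ⇒ ddzdDSd   [S -> d D]
ddzdDSd ⇒ ddzdzSd   [D -> z]
ddzdzSd ⇒ ddzdzdDd   [S -> d D]
ddzdzdDd ⇒ ddzdzdzd   [D -> z]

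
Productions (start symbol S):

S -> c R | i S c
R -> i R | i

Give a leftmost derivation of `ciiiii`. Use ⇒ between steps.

S ⇒ cR ⇒ ciR ⇒ ciiR ⇒ ciiiR ⇒ ciiiiR ⇒ ciiiii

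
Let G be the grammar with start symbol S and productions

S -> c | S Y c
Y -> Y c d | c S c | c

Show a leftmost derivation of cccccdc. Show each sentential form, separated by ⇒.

S ⇒ SYc   [S -> S Y c]
SYc ⇒ cYc   [S -> c]
cYc ⇒ cYcdc   [Y -> Y c d]
cYcdc ⇒ ccSccdc   [Y -> c S c]
ccSccdc ⇒ cccccdc   [S -> c]

S⇒SYc⇒cYc⇒cYcdc⇒ccSccdc⇒cccccdc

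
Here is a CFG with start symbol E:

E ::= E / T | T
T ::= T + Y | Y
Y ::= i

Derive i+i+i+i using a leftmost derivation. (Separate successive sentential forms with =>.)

E => T => T+Y => T+Y+Y => T+Y+Y+Y => Y+Y+Y+Y => i+Y+Y+Y => i+i+Y+Y => i+i+i+Y => i+i+i+i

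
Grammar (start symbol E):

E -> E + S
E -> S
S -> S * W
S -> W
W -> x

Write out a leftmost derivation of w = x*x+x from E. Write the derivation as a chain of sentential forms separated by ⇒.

E ⇒ E+S ⇒ S+S ⇒ S*W+S ⇒ W*W+S ⇒ x*W+S ⇒ x*x+S ⇒ x*x+W ⇒ x*x+x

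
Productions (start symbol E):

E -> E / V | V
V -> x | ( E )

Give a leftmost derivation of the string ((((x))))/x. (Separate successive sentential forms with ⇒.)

E ⇒ E/V   [E -> E / V]
E/V ⇒ V/V   [E -> V]
V/V ⇒ (E)/V   [V -> ( E )]
(E)/V ⇒ (V)/V   [E -> V]
(V)/V ⇒ ((E))/V   [V -> ( E )]
((E))/V ⇒ ((V))/V   [E -> V]
((V))/V ⇒ (((E)))/V   [V -> ( E )]
(((E)))/V ⇒ (((V)))/V   [E -> V]
(((V)))/V ⇒ ((((E))))/V   [V -> ( E )]
((((E))))/V ⇒ ((((V))))/V   [E -> V]
((((V))))/V ⇒ ((((x))))/V   [V -> x]
((((x))))/V ⇒ ((((x))))/x   [V -> x]

E⇒E/V⇒V/V⇒(E)/V⇒(V)/V⇒((E))/V⇒((V))/V⇒(((E)))/V⇒(((V)))/V⇒((((E))))/V⇒((((V))))/V⇒((((x))))/V⇒((((x))))/x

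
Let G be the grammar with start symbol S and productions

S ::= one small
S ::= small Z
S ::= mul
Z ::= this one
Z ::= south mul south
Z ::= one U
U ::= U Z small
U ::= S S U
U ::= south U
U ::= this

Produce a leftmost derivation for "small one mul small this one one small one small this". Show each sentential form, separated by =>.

S => small Z => small one U => small one S S U => small one mul S U => small one mul small Z U => small one mul small this one U => small one mul small this one S S U => small one mul small this one one small S U => small one mul small this one one small one small U => small one mul small this one one small one small this

S => small Z   [S ::= small Z]
small Z => small one U   [Z ::= one U]
small one U => small one S S U   [U ::= S S U]
small one S S U => small one mul S U   [S ::= mul]
small one mul S U => small one mul small Z U   [S ::= small Z]
small one mul small Z U => small one mul small this one U   [Z ::= this one]
small one mul small this one U => small one mul small this one S S U   [U ::= S S U]
small one mul small this one S S U => small one mul small this one one small S U   [S ::= one small]
small one mul small this one one small S U => small one mul small this one one small one small U   [S ::= one small]
small one mul small this one one small one small U => small one mul small this one one small one small this   [U ::= this]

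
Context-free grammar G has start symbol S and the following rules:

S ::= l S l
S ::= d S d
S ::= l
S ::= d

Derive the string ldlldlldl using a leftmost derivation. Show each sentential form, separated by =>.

S => lSl   [S ::= l S l]
lSl => ldSdl   [S ::= d S d]
ldSdl => ldlSldl   [S ::= l S l]
ldlSldl => ldllSlldl   [S ::= l S l]
ldllSlldl => ldlldlldl   [S ::= d]

S=>lSl=>ldSdl=>ldlSldl=>ldllSlldl=>ldlldlldl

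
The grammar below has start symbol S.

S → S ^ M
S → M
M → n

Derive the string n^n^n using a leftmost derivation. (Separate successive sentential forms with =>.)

S => S^M   [S → S ^ M]
S^M => S^M^M   [S → S ^ M]
S^M^M => M^M^M   [S → M]
M^M^M => n^M^M   [M → n]
n^M^M => n^n^M   [M → n]
n^n^M => n^n^n   [M → n]

S => S^M => S^M^M => M^M^M => n^M^M => n^n^M => n^n^n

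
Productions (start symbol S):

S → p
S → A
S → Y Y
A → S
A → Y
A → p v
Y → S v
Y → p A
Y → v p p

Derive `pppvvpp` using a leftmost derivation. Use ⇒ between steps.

S ⇒ YY   [S → Y Y]
YY ⇒ pAY   [Y → p A]
pAY ⇒ pYY   [A → Y]
pYY ⇒ ppAY   [Y → p A]
ppAY ⇒ pppvY   [A → p v]
pppvY ⇒ pppvvpp   [Y → v p p]

S ⇒ YY ⇒ pAY ⇒ pYY ⇒ ppAY ⇒ pppvY ⇒ pppvvpp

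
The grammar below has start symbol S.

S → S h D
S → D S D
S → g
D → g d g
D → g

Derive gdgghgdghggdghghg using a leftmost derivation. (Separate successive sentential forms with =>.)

S => ShD   [S → S h D]
ShD => ShDhD   [S → S h D]
ShDhD => DSDhDhD   [S → D S D]
DSDhDhD => gdgSDhDhD   [D → g d g]
gdgSDhDhD => gdgShDDhDhD   [S → S h D]
gdgShDDhDhD => gdgShDhDDhDhD   [S → S h D]
gdgShDhDDhDhD => gdgghDhDDhDhD   [S → g]
gdgghDhDDhDhD => gdgghgdghDDhDhD   [D → g d g]
gdgghgdghDDhDhD => gdgghgdghgDhDhD   [D → g]
gdgghgdghgDhDhD => gdgghgdghggdghDhD   [D → g d g]
gdgghgdghggdghDhD => gdgghgdghggdghghD   [D → g]
gdgghgdghggdghghD => gdgghgdghggdghghg   [D → g]

S=>ShD=>ShDhD=>DSDhDhD=>gdgSDhDhD=>gdgShDDhDhD=>gdgShDhDDhDhD=>gdgghDhDDhDhD=>gdgghgdghDDhDhD=>gdgghgdghgDhDhD=>gdgghgdghggdghDhD=>gdgghgdghggdghghD=>gdgghgdghggdghghg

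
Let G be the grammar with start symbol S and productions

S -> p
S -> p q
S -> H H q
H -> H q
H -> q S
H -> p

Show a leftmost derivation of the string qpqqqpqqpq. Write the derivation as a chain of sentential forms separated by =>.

S => HHq   [S -> H H q]
HHq => HqHq   [H -> H q]
HqHq => qSqHq   [H -> q S]
qSqHq => qHHqqHq   [S -> H H q]
qHHqqHq => qHqHqqHq   [H -> H q]
qHqHqqHq => qHqqHqqHq   [H -> H q]
qHqqHqqHq => qpqqHqqHq   [H -> p]
qpqqHqqHq => qpqqqSqqHq   [H -> q S]
qpqqqSqqHq => qpqqqpqqHq   [S -> p]
qpqqqpqqHq => qpqqqpqqpq   [H -> p]

S=>HHq=>HqHq=>qSqHq=>qHHqqHq=>qHqHqqHq=>qHqqHqqHq=>qpqqHqqHq=>qpqqqSqqHq=>qpqqqpqqHq=>qpqqqpqqpq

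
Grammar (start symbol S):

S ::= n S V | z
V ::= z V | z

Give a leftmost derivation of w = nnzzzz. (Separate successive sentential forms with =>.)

S=>nSV=>nnSVV=>nnzVV=>nnzzV=>nnzzzV=>nnzzzz

S => nSV   [S ::= n S V]
nSV => nnSVV   [S ::= n S V]
nnSVV => nnzVV   [S ::= z]
nnzVV => nnzzV   [V ::= z]
nnzzV => nnzzzV   [V ::= z V]
nnzzzV => nnzzzz   [V ::= z]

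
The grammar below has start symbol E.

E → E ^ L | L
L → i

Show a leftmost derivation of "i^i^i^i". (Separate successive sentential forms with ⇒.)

E⇒E^L⇒E^L^L⇒E^L^L^L⇒L^L^L^L⇒i^L^L^L⇒i^i^L^L⇒i^i^i^L⇒i^i^i^i

E ⇒ E^L   [E → E ^ L]
E^L ⇒ E^L^L   [E → E ^ L]
E^L^L ⇒ E^L^L^L   [E → E ^ L]
E^L^L^L ⇒ L^L^L^L   [E → L]
L^L^L^L ⇒ i^L^L^L   [L → i]
i^L^L^L ⇒ i^i^L^L   [L → i]
i^i^L^L ⇒ i^i^i^L   [L → i]
i^i^i^L ⇒ i^i^i^i   [L → i]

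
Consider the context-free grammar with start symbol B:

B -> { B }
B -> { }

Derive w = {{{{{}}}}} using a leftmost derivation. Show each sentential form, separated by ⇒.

B ⇒ {B}   [B -> { B }]
{B} ⇒ {{B}}   [B -> { B }]
{{B}} ⇒ {{{B}}}   [B -> { B }]
{{{B}}} ⇒ {{{{B}}}}   [B -> { B }]
{{{{B}}}} ⇒ {{{{{}}}}}   [B -> { }]

B ⇒ {B} ⇒ {{B}} ⇒ {{{B}}} ⇒ {{{{B}}}} ⇒ {{{{{}}}}}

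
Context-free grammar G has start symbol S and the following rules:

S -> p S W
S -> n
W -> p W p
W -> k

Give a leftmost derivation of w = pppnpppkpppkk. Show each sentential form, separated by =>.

S => pSW => ppSWW => pppSWWW => pppnWWW => pppnpWpWW => pppnppWppWW => pppnpppWpppWW => pppnpppkpppWW => pppnpppkpppkW => pppnpppkpppkk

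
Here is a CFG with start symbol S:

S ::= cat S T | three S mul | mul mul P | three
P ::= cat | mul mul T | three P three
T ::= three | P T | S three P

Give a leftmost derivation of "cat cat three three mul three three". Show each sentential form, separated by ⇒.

S ⇒ cat S T ⇒ cat cat S T T ⇒ cat cat three S mul T T ⇒ cat cat three three mul T T ⇒ cat cat three three mul three T ⇒ cat cat three three mul three three

S ⇒ cat S T   [S ::= cat S T]
cat S T ⇒ cat cat S T T   [S ::= cat S T]
cat cat S T T ⇒ cat cat three S mul T T   [S ::= three S mul]
cat cat three S mul T T ⇒ cat cat three three mul T T   [S ::= three]
cat cat three three mul T T ⇒ cat cat three three mul three T   [T ::= three]
cat cat three three mul three T ⇒ cat cat three three mul three three   [T ::= three]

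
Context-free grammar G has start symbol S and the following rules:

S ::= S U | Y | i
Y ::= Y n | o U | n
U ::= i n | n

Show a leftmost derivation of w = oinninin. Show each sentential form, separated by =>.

S => SU   [S ::= S U]
SU => SUU   [S ::= S U]
SUU => SUUU   [S ::= S U]
SUUU => YUUU   [S ::= Y]
YUUU => oUUUU   [Y ::= o U]
oUUUU => oinUUU   [U ::= i n]
oinUUU => oinnUU   [U ::= n]
oinnUU => oinninU   [U ::= i n]
oinninU => oinninin   [U ::= i n]

S=>SU=>SUU=>SUUU=>YUUU=>oUUUU=>oinUUU=>oinnUU=>oinninU=>oinninin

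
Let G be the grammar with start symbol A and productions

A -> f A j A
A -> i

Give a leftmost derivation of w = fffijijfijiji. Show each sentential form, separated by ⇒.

A⇒fAjA⇒ffAjAjA⇒fffAjAjAjA⇒fffijAjAjA⇒fffijijAjA⇒fffijijfAjAjA⇒fffijijfijAjA⇒fffijijfijijA⇒fffijijfijiji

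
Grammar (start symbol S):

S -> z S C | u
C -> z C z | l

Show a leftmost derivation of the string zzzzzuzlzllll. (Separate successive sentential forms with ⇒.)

S ⇒ zSC   [S -> z S C]
zSC ⇒ zzSCC   [S -> z S C]
zzSCC ⇒ zzzSCCC   [S -> z S C]
zzzSCCC ⇒ zzzzSCCCC   [S -> z S C]
zzzzSCCCC ⇒ zzzzzSCCCCC   [S -> z S C]
zzzzzSCCCCC ⇒ zzzzzuCCCCC   [S -> u]
zzzzzuCCCCC ⇒ zzzzzuzCzCCCC   [C -> z C z]
zzzzzuzCzCCCC ⇒ zzzzzuzlzCCCC   [C -> l]
zzzzzuzlzCCCC ⇒ zzzzzuzlzlCCC   [C -> l]
zzzzzuzlzlCCC ⇒ zzzzzuzlzllCC   [C -> l]
zzzzzuzlzllCC ⇒ zzzzzuzlzlllC   [C -> l]
zzzzzuzlzlllC ⇒ zzzzzuzlzllll   [C -> l]

S ⇒ zSC ⇒ zzSCC ⇒ zzzSCCC ⇒ zzzzSCCCC ⇒ zzzzzSCCCCC ⇒ zzzzzuCCCCC ⇒ zzzzzuzCzCCCC ⇒ zzzzzuzlzCCCC ⇒ zzzzzuzlzlCCC ⇒ zzzzzuzlzllCC ⇒ zzzzzuzlzlllC ⇒ zzzzzuzlzllll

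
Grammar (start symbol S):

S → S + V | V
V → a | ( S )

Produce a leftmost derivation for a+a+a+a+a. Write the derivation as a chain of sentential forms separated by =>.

S => S+V => S+V+V => S+V+V+V => S+V+V+V+V => V+V+V+V+V => a+V+V+V+V => a+a+V+V+V => a+a+a+V+V => a+a+a+a+V => a+a+a+a+a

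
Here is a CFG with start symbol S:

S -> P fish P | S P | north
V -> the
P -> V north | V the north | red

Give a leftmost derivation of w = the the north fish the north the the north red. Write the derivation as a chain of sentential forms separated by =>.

S => S P => S P P => P fish P P P => V the north fish P P P => the the north fish P P P => the the north fish V north P P => the the north fish the north P P => the the north fish the north V the north P => the the north fish the north the the north P => the the north fish the north the the north red

S => S P   [S -> S P]
S P => S P P   [S -> S P]
S P P => P fish P P P   [S -> P fish P]
P fish P P P => V the north fish P P P   [P -> V the north]
V the north fish P P P => the the north fish P P P   [V -> the]
the the north fish P P P => the the north fish V north P P   [P -> V north]
the the north fish V north P P => the the north fish the north P P   [V -> the]
the the north fish the north P P => the the north fish the north V the north P   [P -> V the north]
the the north fish the north V the north P => the the north fish the north the the north P   [V -> the]
the the north fish the north the the north P => the the north fish the north the the north red   [P -> red]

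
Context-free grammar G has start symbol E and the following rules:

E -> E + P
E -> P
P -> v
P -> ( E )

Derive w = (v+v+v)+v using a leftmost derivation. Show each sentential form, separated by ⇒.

E ⇒ E+P ⇒ P+P ⇒ (E)+P ⇒ (E+P)+P ⇒ (E+P+P)+P ⇒ (P+P+P)+P ⇒ (v+P+P)+P ⇒ (v+v+P)+P ⇒ (v+v+v)+P ⇒ (v+v+v)+v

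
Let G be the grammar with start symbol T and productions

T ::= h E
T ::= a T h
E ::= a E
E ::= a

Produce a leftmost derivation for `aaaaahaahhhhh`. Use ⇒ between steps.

T ⇒ aTh ⇒ aaThh ⇒ aaaThhh ⇒ aaaaThhhh ⇒ aaaaaThhhhh ⇒ aaaaahEhhhhh ⇒ aaaaahaEhhhhh ⇒ aaaaahaahhhhh

T ⇒ aTh   [T ::= a T h]
aTh ⇒ aaThh   [T ::= a T h]
aaThh ⇒ aaaThhh   [T ::= a T h]
aaaThhh ⇒ aaaaThhhh   [T ::= a T h]
aaaaThhhh ⇒ aaaaaThhhhh   [T ::= a T h]
aaaaaThhhhh ⇒ aaaaahEhhhhh   [T ::= h E]
aaaaahEhhhhh ⇒ aaaaahaEhhhhh   [E ::= a E]
aaaaahaEhhhhh ⇒ aaaaahaahhhhh   [E ::= a]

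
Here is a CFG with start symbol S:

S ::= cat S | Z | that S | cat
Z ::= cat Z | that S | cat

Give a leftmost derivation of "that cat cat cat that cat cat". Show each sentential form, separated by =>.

S => Z => that S => that cat S => that cat cat S => that cat cat Z => that cat cat cat Z => that cat cat cat that S => that cat cat cat that cat S => that cat cat cat that cat cat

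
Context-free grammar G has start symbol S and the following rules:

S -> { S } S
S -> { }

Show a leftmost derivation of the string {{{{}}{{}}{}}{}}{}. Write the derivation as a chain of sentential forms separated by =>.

S=>{S}S=>{{S}S}S=>{{{S}S}S}S=>{{{{}}S}S}S=>{{{{}}{S}S}S}S=>{{{{}}{{}}S}S}S=>{{{{}}{{}}{}}S}S=>{{{{}}{{}}{}}{}}S=>{{{{}}{{}}{}}{}}{}

S => {S}S   [S -> { S } S]
{S}S => {{S}S}S   [S -> { S } S]
{{S}S}S => {{{S}S}S}S   [S -> { S } S]
{{{S}S}S}S => {{{{}}S}S}S   [S -> { }]
{{{{}}S}S}S => {{{{}}{S}S}S}S   [S -> { S } S]
{{{{}}{S}S}S}S => {{{{}}{{}}S}S}S   [S -> { }]
{{{{}}{{}}S}S}S => {{{{}}{{}}{}}S}S   [S -> { }]
{{{{}}{{}}{}}S}S => {{{{}}{{}}{}}{}}S   [S -> { }]
{{{{}}{{}}{}}{}}S => {{{{}}{{}}{}}{}}{}   [S -> { }]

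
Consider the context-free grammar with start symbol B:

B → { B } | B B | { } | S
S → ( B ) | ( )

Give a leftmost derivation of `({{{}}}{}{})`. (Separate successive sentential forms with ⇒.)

B ⇒ S   [B → S]
S ⇒ (B)   [S → ( B )]
(B) ⇒ (BB)   [B → B B]
(BB) ⇒ ({B}B)   [B → { B }]
({B}B) ⇒ ({{B}}B)   [B → { B }]
({{B}}B) ⇒ ({{{}}}B)   [B → { }]
({{{}}}B) ⇒ ({{{}}}BB)   [B → B B]
({{{}}}BB) ⇒ ({{{}}}{}B)   [B → { }]
({{{}}}{}B) ⇒ ({{{}}}{}{})   [B → { }]

B⇒S⇒(B)⇒(BB)⇒({B}B)⇒({{B}}B)⇒({{{}}}B)⇒({{{}}}BB)⇒({{{}}}{}B)⇒({{{}}}{}{})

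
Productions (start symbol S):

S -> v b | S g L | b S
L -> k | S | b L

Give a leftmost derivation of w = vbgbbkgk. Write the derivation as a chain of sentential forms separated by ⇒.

S ⇒ SgL   [S -> S g L]
SgL ⇒ SgLgL   [S -> S g L]
SgLgL ⇒ vbgLgL   [S -> v b]
vbgLgL ⇒ vbgbLgL   [L -> b L]
vbgbLgL ⇒ vbgbbLgL   [L -> b L]
vbgbbLgL ⇒ vbgbbkgL   [L -> k]
vbgbbkgL ⇒ vbgbbkgk   [L -> k]

S ⇒ SgL ⇒ SgLgL ⇒ vbgLgL ⇒ vbgbLgL ⇒ vbgbbLgL ⇒ vbgbbkgL ⇒ vbgbbkgk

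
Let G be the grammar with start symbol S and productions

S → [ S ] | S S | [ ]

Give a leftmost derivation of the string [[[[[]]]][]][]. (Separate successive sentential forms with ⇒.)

S ⇒ SS ⇒ [S]S ⇒ [SS]S ⇒ [[S]S]S ⇒ [[[S]]S]S ⇒ [[[[S]]]S]S ⇒ [[[[[]]]]S]S ⇒ [[[[[]]]][]]S ⇒ [[[[[]]]][]][]

S ⇒ SS   [S → S S]
SS ⇒ [S]S   [S → [ S ]]
[S]S ⇒ [SS]S   [S → S S]
[SS]S ⇒ [[S]S]S   [S → [ S ]]
[[S]S]S ⇒ [[[S]]S]S   [S → [ S ]]
[[[S]]S]S ⇒ [[[[S]]]S]S   [S → [ S ]]
[[[[S]]]S]S ⇒ [[[[[]]]]S]S   [S → [ ]]
[[[[[]]]]S]S ⇒ [[[[[]]]][]]S   [S → [ ]]
[[[[[]]]][]]S ⇒ [[[[[]]]][]][]   [S → [ ]]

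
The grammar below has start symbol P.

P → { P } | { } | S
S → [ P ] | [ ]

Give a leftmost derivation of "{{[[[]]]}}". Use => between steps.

P => {P}   [P → { P }]
{P} => {{P}}   [P → { P }]
{{P}} => {{S}}   [P → S]
{{S}} => {{[P]}}   [S → [ P ]]
{{[P]}} => {{[S]}}   [P → S]
{{[S]}} => {{[[P]]}}   [S → [ P ]]
{{[[P]]}} => {{[[S]]}}   [P → S]
{{[[S]]}} => {{[[[]]]}}   [S → [ ]]

P=>{P}=>{{P}}=>{{S}}=>{{[P]}}=>{{[S]}}=>{{[[P]]}}=>{{[[S]]}}=>{{[[[]]]}}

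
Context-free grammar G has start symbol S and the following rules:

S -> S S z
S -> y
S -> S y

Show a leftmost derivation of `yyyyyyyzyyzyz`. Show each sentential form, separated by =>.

S=>SSz=>SSzSz=>ySzSz=>ySyzSz=>ySyyzSz=>ySSzyyzSz=>ySySzyyzSz=>ySyySzyyzSz=>yyyySzyyzSz=>yyyySyzyyzSz=>yyyySyyzyyzSz=>yyyyyyyzyyzSz=>yyyyyyyzyyzyz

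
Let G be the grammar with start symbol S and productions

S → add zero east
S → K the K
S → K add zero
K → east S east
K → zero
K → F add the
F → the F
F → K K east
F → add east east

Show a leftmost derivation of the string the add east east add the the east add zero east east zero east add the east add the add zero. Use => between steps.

S => K add zero => F add the add zero => the F add the add zero => the K K east add the add zero => the F add the K east add the add zero => the add east east add the K east add the add zero => the add east east add the F add the east add the add zero => the add east east add the the F add the east add the add zero => the add east east add the the K K east add the east add the add zero => the add east east add the the east S east K east add the east add the add zero => the add east east add the the east add zero east east K east add the east add the add zero => the add east east add the the east add zero east east zero east add the east add the add zero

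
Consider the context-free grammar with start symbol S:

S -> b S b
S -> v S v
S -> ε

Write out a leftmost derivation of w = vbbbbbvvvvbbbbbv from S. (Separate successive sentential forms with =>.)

S => vSv => vbSbv => vbbSbbv => vbbbSbbbv => vbbbbSbbbbv => vbbbbbSbbbbbv => vbbbbbvSvbbbbbv => vbbbbbvvSvvbbbbbv => vbbbbbvvvvbbbbbv

S => vSv   [S -> v S v]
vSv => vbSbv   [S -> b S b]
vbSbv => vbbSbbv   [S -> b S b]
vbbSbbv => vbbbSbbbv   [S -> b S b]
vbbbSbbbv => vbbbbSbbbbv   [S -> b S b]
vbbbbSbbbbv => vbbbbbSbbbbbv   [S -> b S b]
vbbbbbSbbbbbv => vbbbbbvSvbbbbbv   [S -> v S v]
vbbbbbvSvbbbbbv => vbbbbbvvSvvbbbbbv   [S -> v S v]
vbbbbbvvSvvbbbbbv => vbbbbbvvvvbbbbbv   [S -> ε]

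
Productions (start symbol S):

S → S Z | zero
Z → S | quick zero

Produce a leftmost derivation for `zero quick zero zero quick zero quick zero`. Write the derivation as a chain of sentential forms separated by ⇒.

S ⇒ S Z ⇒ S Z Z ⇒ S Z Z Z ⇒ zero Z Z Z ⇒ zero quick zero Z Z ⇒ zero quick zero S Z ⇒ zero quick zero S Z Z ⇒ zero quick zero zero Z Z ⇒ zero quick zero zero quick zero Z ⇒ zero quick zero zero quick zero quick zero

S ⇒ S Z   [S → S Z]
S Z ⇒ S Z Z   [S → S Z]
S Z Z ⇒ S Z Z Z   [S → S Z]
S Z Z Z ⇒ zero Z Z Z   [S → zero]
zero Z Z Z ⇒ zero quick zero Z Z   [Z → quick zero]
zero quick zero Z Z ⇒ zero quick zero S Z   [Z → S]
zero quick zero S Z ⇒ zero quick zero S Z Z   [S → S Z]
zero quick zero S Z Z ⇒ zero quick zero zero Z Z   [S → zero]
zero quick zero zero Z Z ⇒ zero quick zero zero quick zero Z   [Z → quick zero]
zero quick zero zero quick zero Z ⇒ zero quick zero zero quick zero quick zero   [Z → quick zero]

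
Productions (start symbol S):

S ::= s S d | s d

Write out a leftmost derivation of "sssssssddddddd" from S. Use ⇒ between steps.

S ⇒ sSd ⇒ ssSdd ⇒ sssSddd ⇒ ssssSdddd ⇒ sssssSddddd ⇒ ssssssSdddddd ⇒ sssssssddddddd

S ⇒ sSd   [S ::= s S d]
sSd ⇒ ssSdd   [S ::= s S d]
ssSdd ⇒ sssSddd   [S ::= s S d]
sssSddd ⇒ ssssSdddd   [S ::= s S d]
ssssSdddd ⇒ sssssSddddd   [S ::= s S d]
sssssSddddd ⇒ ssssssSdddddd   [S ::= s S d]
ssssssSdddddd ⇒ sssssssddddddd   [S ::= s d]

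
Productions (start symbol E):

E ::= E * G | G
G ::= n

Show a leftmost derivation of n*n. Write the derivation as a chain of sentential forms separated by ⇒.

E ⇒ E*G ⇒ G*G ⇒ n*G ⇒ n*n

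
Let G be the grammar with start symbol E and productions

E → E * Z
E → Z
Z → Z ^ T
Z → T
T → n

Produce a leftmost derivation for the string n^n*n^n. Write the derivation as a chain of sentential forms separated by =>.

E => E*Z   [E → E * Z]
E*Z => Z*Z   [E → Z]
Z*Z => Z^T*Z   [Z → Z ^ T]
Z^T*Z => T^T*Z   [Z → T]
T^T*Z => n^T*Z   [T → n]
n^T*Z => n^n*Z   [T → n]
n^n*Z => n^n*Z^T   [Z → Z ^ T]
n^n*Z^T => n^n*T^T   [Z → T]
n^n*T^T => n^n*n^T   [T → n]
n^n*n^T => n^n*n^n   [T → n]

E=>E*Z=>Z*Z=>Z^T*Z=>T^T*Z=>n^T*Z=>n^n*Z=>n^n*Z^T=>n^n*T^T=>n^n*n^T=>n^n*n^n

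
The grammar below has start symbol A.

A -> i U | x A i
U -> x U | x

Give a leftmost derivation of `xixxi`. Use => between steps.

A => xAi => xiUi => xixUi => xixxi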